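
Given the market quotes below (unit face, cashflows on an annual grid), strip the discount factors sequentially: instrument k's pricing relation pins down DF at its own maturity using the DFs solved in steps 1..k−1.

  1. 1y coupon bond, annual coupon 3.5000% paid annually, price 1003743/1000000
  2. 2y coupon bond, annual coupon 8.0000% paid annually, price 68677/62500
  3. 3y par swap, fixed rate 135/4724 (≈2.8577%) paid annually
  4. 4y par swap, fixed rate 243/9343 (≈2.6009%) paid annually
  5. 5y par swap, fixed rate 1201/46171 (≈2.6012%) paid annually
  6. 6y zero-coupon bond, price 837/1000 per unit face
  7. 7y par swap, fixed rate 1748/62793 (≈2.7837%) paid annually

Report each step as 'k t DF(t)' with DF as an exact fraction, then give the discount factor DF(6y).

1 1 4849/5000
2 2 591/625
3 3 919/1000
4 4 2257/2500
5 5 8799/10000
6 6 837/1000
7 7 2063/2500
DF(6y) = 837/1000 ≈ 0.837000

step 1 [1y] bond c/1=7/200: DF=(1003743/1000000 − 7/200·(0))/(1+7/200) = 4849/5000 ≈ 0.969800
step 2 [2y] bond c/1=2/25: DF=(68677/62500 − 2/25·(0.969800))/(1+2/25) = 591/625 ≈ 0.945600
step 3 [3y] swap r/1=135/4724: DF=(1 − 135/4724·(0.969800+0.945600))/(1+135/4724) = 919/1000 ≈ 0.919000
step 4 [4y] swap r/1=243/9343: DF=(1 − 243/9343·(0.969800+0.945600+0.919000))/(1+243/9343) = 2257/2500 ≈ 0.902800
step 5 [5y] swap r/1=1201/46171: DF=(1 − 1201/46171·(0.969800+0.945600+0.919000+0.902800))/(1+1201/46171) = 8799/10000 ≈ 0.879900
step 6 [6y] zero: DF = P = 837/1000 ≈ 0.837000
step 7 [7y] swap r/1=1748/62793: DF=(1 − 1748/62793·(0.969800+0.945600+0.919000+0.902800+0.879900+0.837000))/(1+1748/62793) = 2063/2500 ≈ 0.825200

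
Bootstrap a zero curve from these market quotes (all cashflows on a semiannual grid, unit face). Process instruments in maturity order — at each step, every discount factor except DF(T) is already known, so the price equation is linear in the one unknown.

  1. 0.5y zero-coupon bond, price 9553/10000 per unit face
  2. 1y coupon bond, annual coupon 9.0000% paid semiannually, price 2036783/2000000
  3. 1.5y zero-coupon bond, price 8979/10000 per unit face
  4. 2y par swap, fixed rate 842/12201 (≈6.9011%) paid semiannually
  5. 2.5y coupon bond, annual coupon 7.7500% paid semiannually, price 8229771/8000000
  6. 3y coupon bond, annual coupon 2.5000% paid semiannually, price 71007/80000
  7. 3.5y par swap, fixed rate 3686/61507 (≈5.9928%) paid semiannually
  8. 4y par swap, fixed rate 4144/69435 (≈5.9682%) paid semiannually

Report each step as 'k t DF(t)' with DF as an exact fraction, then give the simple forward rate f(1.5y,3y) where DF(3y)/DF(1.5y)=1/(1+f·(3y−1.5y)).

1 1/2 9553/10000
2 1 4667/5000
3 3/2 8979/10000
4 2 8737/10000
5 5/2 4269/5000
6 3 8209/10000
7 7/2 8157/10000
8 4 991/1250
f(1.5y,3y) = ((8979/10000)/(8209/10000) − 1)/(3/2) = 1540/24627 ≈ 6.2533%

step 1 [0.5y] zero: DF = P = 9553/10000 ≈ 0.955300
step 2 [1y] bond c/2=9/200: DF=(2036783/2000000 − 9/200·(0.955300))/(1+9/200) = 4667/5000 ≈ 0.933400
step 3 [1.5y] zero: DF = P = 8979/10000 ≈ 0.897900
step 4 [2y] swap r/2=421/12201: DF=(1 − 421/12201·(0.955300+0.933400+0.897900))/(1+421/12201) = 8737/10000 ≈ 0.873700
step 5 [2.5y] bond c/2=31/800: DF=(8229771/8000000 − 31/800·(0.955300+0.933400+0.897900+0.873700))/(1+31/800) = 4269/5000 ≈ 0.853800
step 6 [3y] bond c/2=1/80: DF=(71007/80000 − 1/80·(0.955300+0.933400+0.897900+0.873700+0.853800))/(1+1/80) = 8209/10000 ≈ 0.820900
step 7 [3.5y] swap r/2=1843/61507: DF=(1 − 1843/61507·(0.955300+0.933400+0.897900+0.873700+0.853800+0.820900))/(1+1843/61507) = 8157/10000 ≈ 0.815700
step 8 [4y] swap r/2=2072/69435: DF=(1 − 2072/69435·(0.955300+0.933400+0.897900+0.873700+0.853800+0.820900+0.815700))/(1+2072/69435) = 991/1250 ≈ 0.792800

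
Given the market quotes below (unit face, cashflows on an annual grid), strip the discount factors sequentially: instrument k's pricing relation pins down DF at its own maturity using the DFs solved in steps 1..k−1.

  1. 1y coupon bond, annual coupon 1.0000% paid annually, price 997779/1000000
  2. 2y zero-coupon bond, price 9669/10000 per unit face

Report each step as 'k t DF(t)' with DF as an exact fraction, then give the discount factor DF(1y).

step 1 [1y] bond c/1=1/100: DF=(997779/1000000 − 1/100·(0))/(1+1/100) = 9879/10000 ≈ 0.987900
step 2 [2y] zero: DF = P = 9669/10000 ≈ 0.966900

1 1 9879/10000
2 2 9669/10000
DF(1y) = 9879/10000 ≈ 0.987900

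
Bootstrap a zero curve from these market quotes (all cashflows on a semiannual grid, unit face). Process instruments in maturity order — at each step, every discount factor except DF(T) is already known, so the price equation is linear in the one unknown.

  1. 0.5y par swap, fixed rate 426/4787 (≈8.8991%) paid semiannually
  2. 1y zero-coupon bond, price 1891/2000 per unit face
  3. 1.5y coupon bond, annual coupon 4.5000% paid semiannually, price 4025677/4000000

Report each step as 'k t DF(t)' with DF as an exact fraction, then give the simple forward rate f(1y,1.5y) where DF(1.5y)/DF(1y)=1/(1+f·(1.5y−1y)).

1 1/2 4787/5000
2 1 1891/2000
3 3/2 589/625
f(1y,1.5y) = ((1891/2000)/(589/625) − 1)/(1/2) = 1/152 ≈ 0.6579%

step 1 [0.5y] swap r/2=213/4787: DF=(1 − 213/4787·(0))/(1+213/4787) = 4787/5000 ≈ 0.957400
step 2 [1y] zero: DF = P = 1891/2000 ≈ 0.945500
step 3 [1.5y] bond c/2=9/400: DF=(4025677/4000000 − 9/400·(0.957400+0.945500))/(1+9/400) = 589/625 ≈ 0.942400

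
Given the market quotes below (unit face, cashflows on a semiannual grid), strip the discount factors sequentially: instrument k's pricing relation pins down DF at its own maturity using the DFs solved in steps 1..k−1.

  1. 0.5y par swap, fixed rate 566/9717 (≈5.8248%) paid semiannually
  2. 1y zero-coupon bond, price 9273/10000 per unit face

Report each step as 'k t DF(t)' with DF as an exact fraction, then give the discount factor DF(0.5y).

step 1 [0.5y] swap r/2=283/9717: DF=(1 − 283/9717·(0))/(1+283/9717) = 9717/10000 ≈ 0.971700
step 2 [1y] zero: DF = P = 9273/10000 ≈ 0.927300

1 1/2 9717/10000
2 1 9273/10000
DF(0.5y) = 9717/10000 ≈ 0.971700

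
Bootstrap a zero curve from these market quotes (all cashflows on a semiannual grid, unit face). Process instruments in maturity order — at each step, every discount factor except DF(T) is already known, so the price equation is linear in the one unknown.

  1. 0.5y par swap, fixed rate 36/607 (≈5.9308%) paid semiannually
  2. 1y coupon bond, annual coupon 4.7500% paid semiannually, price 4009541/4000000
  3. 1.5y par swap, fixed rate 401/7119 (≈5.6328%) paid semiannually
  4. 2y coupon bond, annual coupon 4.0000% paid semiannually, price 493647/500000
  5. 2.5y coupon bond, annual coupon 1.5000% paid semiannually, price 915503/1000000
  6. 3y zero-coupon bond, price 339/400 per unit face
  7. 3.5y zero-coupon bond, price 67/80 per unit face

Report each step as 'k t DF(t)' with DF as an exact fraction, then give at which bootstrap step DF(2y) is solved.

1 1/2 607/625
2 1 4783/5000
3 3/2 4599/5000
4 2 9121/10000
5 5/2 8807/10000
6 3 339/400
7 7/2 67/80
DF(2y) is solved at step 4

step 1 [0.5y] swap r/2=18/607: DF=(1 − 18/607·(0))/(1+18/607) = 607/625 ≈ 0.971200
step 2 [1y] bond c/2=19/800: DF=(4009541/4000000 − 19/800·(0.971200))/(1+19/800) = 4783/5000 ≈ 0.956600
step 3 [1.5y] swap r/2=401/14238: DF=(1 − 401/14238·(0.971200+0.956600))/(1+401/14238) = 4599/5000 ≈ 0.919800
step 4 [2y] bond c/2=1/50: DF=(493647/500000 − 1/50·(0.971200+0.956600+0.919800))/(1+1/50) = 9121/10000 ≈ 0.912100
step 5 [2.5y] bond c/2=3/400: DF=(915503/1000000 − 3/400·(0.971200+0.956600+0.919800+0.912100))/(1+3/400) = 8807/10000 ≈ 0.880700
step 6 [3y] zero: DF = P = 339/400 ≈ 0.847500
step 7 [3.5y] zero: DF = P = 67/80 ≈ 0.837500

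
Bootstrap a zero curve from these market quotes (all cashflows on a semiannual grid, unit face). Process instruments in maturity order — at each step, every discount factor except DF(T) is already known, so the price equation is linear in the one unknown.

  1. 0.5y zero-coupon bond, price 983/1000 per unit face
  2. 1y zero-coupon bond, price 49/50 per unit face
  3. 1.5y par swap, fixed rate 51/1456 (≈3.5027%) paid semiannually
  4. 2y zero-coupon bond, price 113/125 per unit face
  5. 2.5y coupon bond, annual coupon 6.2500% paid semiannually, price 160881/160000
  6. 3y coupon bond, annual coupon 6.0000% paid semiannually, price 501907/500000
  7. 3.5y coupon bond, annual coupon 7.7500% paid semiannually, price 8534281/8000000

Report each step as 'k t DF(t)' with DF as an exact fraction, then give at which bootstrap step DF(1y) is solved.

1 1/2 983/1000
2 1 49/50
3 3/2 949/1000
4 2 113/125
5 5/2 4297/5000
6 3 524/625
7 7/2 8213/10000
DF(1y) is solved at step 2

step 1 [0.5y] zero: DF = P = 983/1000 ≈ 0.983000
step 2 [1y] zero: DF = P = 49/50 ≈ 0.980000
step 3 [1.5y] swap r/2=51/2912: DF=(1 − 51/2912·(0.983000+0.980000))/(1+51/2912) = 949/1000 ≈ 0.949000
step 4 [2y] zero: DF = P = 113/125 ≈ 0.904000
step 5 [2.5y] bond c/2=1/32: DF=(160881/160000 − 1/32·(0.983000+0.980000+0.949000+0.904000))/(1+1/32) = 4297/5000 ≈ 0.859400
step 6 [3y] bond c/2=3/100: DF=(501907/500000 − 3/100·(0.983000+0.980000+0.949000+0.904000+0.859400))/(1+3/100) = 524/625 ≈ 0.838400
step 7 [3.5y] bond c/2=31/800: DF=(8534281/8000000 − 31/800·(0.983000+0.980000+0.949000+0.904000+0.859400+0.838400))/(1+31/800) = 8213/10000 ≈ 0.821300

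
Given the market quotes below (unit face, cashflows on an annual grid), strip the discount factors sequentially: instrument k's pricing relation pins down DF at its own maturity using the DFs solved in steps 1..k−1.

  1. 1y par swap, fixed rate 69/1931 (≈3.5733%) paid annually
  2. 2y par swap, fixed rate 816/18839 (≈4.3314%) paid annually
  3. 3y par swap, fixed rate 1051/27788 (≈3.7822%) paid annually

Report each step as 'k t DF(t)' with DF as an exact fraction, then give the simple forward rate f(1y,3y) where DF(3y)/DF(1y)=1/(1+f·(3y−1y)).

step 1 [1y] swap r/1=69/1931: DF=(1 − 69/1931·(0))/(1+69/1931) = 1931/2000 ≈ 0.965500
step 2 [2y] swap r/1=816/18839: DF=(1 − 816/18839·(0.965500))/(1+816/18839) = 574/625 ≈ 0.918400
step 3 [3y] swap r/1=1051/27788: DF=(1 − 1051/27788·(0.965500+0.918400))/(1+1051/27788) = 8949/10000 ≈ 0.894900

1 1 1931/2000
2 2 574/625
3 3 8949/10000
f(1y,3y) = ((1931/2000)/(8949/10000) − 1)/(2) = 353/8949 ≈ 3.9446%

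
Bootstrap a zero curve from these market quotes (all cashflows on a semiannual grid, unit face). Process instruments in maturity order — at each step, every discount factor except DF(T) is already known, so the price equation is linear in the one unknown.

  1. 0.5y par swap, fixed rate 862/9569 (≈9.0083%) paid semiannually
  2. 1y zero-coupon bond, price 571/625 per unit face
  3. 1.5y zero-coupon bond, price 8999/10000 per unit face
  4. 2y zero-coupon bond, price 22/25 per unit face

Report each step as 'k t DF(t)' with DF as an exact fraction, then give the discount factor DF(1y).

1 1/2 9569/10000
2 1 571/625
3 3/2 8999/10000
4 2 22/25
DF(1y) = 571/625 ≈ 0.913600

step 1 [0.5y] swap r/2=431/9569: DF=(1 − 431/9569·(0))/(1+431/9569) = 9569/10000 ≈ 0.956900
step 2 [1y] zero: DF = P = 571/625 ≈ 0.913600
step 3 [1.5y] zero: DF = P = 8999/10000 ≈ 0.899900
step 4 [2y] zero: DF = P = 22/25 ≈ 0.880000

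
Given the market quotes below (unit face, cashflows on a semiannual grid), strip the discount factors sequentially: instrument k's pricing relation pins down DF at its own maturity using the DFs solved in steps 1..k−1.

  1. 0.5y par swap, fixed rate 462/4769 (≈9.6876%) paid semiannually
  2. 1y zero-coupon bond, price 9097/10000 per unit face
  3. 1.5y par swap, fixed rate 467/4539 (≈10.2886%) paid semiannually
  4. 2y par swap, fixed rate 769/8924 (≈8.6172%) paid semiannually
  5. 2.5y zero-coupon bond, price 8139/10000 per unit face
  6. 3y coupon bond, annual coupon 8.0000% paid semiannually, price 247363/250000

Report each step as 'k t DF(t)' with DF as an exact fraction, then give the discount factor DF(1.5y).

1 1/2 4769/5000
2 1 9097/10000
3 3/2 8599/10000
4 2 4231/5000
5 5/2 8139/10000
6 3 1957/2500
DF(1.5y) = 8599/10000 ≈ 0.859900

step 1 [0.5y] swap r/2=231/4769: DF=(1 − 231/4769·(0))/(1+231/4769) = 4769/5000 ≈ 0.953800
step 2 [1y] zero: DF = P = 9097/10000 ≈ 0.909700
step 3 [1.5y] swap r/2=467/9078: DF=(1 − 467/9078·(0.953800+0.909700))/(1+467/9078) = 8599/10000 ≈ 0.859900
step 4 [2y] swap r/2=769/17848: DF=(1 − 769/17848·(0.953800+0.909700+0.859900))/(1+769/17848) = 4231/5000 ≈ 0.846200
step 5 [2.5y] zero: DF = P = 8139/10000 ≈ 0.813900
step 6 [3y] bond c/2=1/25: DF=(247363/250000 − 1/25·(0.953800+0.909700+0.859900+0.846200+0.813900))/(1+1/25) = 1957/2500 ≈ 0.782800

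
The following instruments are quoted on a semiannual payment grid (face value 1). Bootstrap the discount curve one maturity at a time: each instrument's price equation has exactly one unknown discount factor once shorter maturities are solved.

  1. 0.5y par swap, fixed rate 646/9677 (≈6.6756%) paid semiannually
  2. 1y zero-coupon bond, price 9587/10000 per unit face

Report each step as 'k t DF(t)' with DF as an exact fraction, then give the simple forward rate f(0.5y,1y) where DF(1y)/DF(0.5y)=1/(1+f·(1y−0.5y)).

step 1 [0.5y] swap r/2=323/9677: DF=(1 − 323/9677·(0))/(1+323/9677) = 9677/10000 ≈ 0.967700
step 2 [1y] zero: DF = P = 9587/10000 ≈ 0.958700

1 1/2 9677/10000
2 1 9587/10000
f(0.5y,1y) = ((9677/10000)/(9587/10000) − 1)/(1/2) = 180/9587 ≈ 1.8775%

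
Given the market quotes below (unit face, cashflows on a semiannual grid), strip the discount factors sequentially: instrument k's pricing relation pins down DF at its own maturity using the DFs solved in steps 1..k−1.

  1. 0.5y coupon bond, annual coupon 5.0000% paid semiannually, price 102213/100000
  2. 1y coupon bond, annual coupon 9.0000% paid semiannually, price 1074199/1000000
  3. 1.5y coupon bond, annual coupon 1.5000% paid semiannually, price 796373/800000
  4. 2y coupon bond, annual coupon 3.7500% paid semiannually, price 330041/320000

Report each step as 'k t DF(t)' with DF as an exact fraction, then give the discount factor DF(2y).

1 1/2 2493/2500
2 1 197/200
3 3/2 9733/10000
4 2 479/500
DF(2y) = 479/500 ≈ 0.958000

step 1 [0.5y] bond c/2=1/40: DF=(102213/100000 − 1/40·(0))/(1+1/40) = 2493/2500 ≈ 0.997200
step 2 [1y] bond c/2=9/200: DF=(1074199/1000000 − 9/200·(0.997200))/(1+9/200) = 197/200 ≈ 0.985000
step 3 [1.5y] bond c/2=3/400: DF=(796373/800000 − 3/400·(0.997200+0.985000))/(1+3/400) = 9733/10000 ≈ 0.973300
step 4 [2y] bond c/2=3/160: DF=(330041/320000 − 3/160·(0.997200+0.985000+0.973300))/(1+3/160) = 479/500 ≈ 0.958000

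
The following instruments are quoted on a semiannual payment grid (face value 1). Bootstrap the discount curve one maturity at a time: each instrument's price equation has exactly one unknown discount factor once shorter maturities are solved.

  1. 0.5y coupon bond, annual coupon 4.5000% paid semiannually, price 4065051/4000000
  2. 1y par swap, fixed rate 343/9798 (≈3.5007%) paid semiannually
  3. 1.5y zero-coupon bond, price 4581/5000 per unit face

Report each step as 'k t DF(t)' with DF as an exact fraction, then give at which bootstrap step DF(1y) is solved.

step 1 [0.5y] bond c/2=9/400: DF=(4065051/4000000 − 9/400·(0))/(1+9/400) = 9939/10000 ≈ 0.993900
step 2 [1y] swap r/2=343/19596: DF=(1 − 343/19596·(0.993900))/(1+343/19596) = 9657/10000 ≈ 0.965700
step 3 [1.5y] zero: DF = P = 4581/5000 ≈ 0.916200

1 1/2 9939/10000
2 1 9657/10000
3 3/2 4581/5000
DF(1y) is solved at step 2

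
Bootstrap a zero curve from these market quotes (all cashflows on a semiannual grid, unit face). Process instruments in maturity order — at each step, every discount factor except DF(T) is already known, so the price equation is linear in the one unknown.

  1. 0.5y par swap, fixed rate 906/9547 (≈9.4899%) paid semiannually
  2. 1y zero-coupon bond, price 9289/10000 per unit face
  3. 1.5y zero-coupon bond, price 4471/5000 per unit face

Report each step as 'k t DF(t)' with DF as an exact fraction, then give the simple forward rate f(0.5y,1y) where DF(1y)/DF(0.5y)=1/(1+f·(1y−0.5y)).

1 1/2 9547/10000
2 1 9289/10000
3 3/2 4471/5000
f(0.5y,1y) = ((9547/10000)/(9289/10000) − 1)/(1/2) = 516/9289 ≈ 5.5550%

step 1 [0.5y] swap r/2=453/9547: DF=(1 − 453/9547·(0))/(1+453/9547) = 9547/10000 ≈ 0.954700
step 2 [1y] zero: DF = P = 9289/10000 ≈ 0.928900
step 3 [1.5y] zero: DF = P = 4471/5000 ≈ 0.894200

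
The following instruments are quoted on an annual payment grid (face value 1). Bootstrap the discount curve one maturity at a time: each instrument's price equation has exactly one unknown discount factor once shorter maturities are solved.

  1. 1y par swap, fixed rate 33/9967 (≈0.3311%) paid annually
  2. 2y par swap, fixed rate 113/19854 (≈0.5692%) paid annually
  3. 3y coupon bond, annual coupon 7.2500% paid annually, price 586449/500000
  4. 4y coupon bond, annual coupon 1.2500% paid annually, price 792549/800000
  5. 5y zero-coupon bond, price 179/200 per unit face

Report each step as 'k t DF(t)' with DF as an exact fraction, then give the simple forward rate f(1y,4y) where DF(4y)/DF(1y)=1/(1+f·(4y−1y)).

step 1 [1y] swap r/1=33/9967: DF=(1 − 33/9967·(0))/(1+33/9967) = 9967/10000 ≈ 0.996700
step 2 [2y] swap r/1=113/19854: DF=(1 − 113/19854·(0.996700))/(1+113/19854) = 9887/10000 ≈ 0.988700
step 3 [3y] bond c/1=29/400: DF=(586449/500000 − 29/400·(0.996700+0.988700))/(1+29/400) = 4797/5000 ≈ 0.959400
step 4 [4y] bond c/1=1/80: DF=(792549/800000 − 1/80·(0.996700+0.988700+0.959400))/(1+1/80) = 9421/10000 ≈ 0.942100
step 5 [5y] zero: DF = P = 179/200 ≈ 0.895000

1 1 9967/10000
2 2 9887/10000
3 3 4797/5000
4 4 9421/10000
5 5 179/200
f(1y,4y) = ((9967/10000)/(9421/10000) − 1)/(3) = 182/9421 ≈ 1.9319%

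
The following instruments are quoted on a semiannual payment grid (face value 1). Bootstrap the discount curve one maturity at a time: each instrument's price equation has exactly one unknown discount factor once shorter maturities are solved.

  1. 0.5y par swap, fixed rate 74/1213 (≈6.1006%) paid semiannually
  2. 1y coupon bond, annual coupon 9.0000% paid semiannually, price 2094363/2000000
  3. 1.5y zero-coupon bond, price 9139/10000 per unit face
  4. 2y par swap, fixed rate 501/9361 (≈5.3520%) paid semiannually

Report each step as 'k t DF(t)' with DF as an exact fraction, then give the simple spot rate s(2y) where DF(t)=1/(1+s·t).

1 1/2 1213/1250
2 1 9603/10000
3 3/2 9139/10000
4 2 4499/5000
s(2y) = (1/(4499/5000) − 1)/(2) = 501/8998 ≈ 5.5679%

step 1 [0.5y] swap r/2=37/1213: DF=(1 − 37/1213·(0))/(1+37/1213) = 1213/1250 ≈ 0.970400
step 2 [1y] bond c/2=9/200: DF=(2094363/2000000 − 9/200·(0.970400))/(1+9/200) = 9603/10000 ≈ 0.960300
step 3 [1.5y] zero: DF = P = 9139/10000 ≈ 0.913900
step 4 [2y] swap r/2=501/18722: DF=(1 − 501/18722·(0.970400+0.960300+0.913900))/(1+501/18722) = 4499/5000 ≈ 0.899800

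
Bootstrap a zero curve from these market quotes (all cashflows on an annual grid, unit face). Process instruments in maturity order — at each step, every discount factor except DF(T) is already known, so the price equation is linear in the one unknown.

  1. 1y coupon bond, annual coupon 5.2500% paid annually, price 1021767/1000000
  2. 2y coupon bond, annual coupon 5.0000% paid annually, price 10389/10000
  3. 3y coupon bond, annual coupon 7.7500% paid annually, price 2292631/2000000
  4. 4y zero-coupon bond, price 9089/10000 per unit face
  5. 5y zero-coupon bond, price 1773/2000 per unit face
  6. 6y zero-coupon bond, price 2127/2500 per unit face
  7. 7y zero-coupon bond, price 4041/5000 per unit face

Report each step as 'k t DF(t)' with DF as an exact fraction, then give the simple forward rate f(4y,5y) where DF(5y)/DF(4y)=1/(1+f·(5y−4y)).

step 1 [1y] bond c/1=21/400: DF=(1021767/1000000 − 21/400·(0))/(1+21/400) = 2427/2500 ≈ 0.970800
step 2 [2y] bond c/1=1/20: DF=(10389/10000 − 1/20·(0.970800))/(1+1/20) = 1179/1250 ≈ 0.943200
step 3 [3y] bond c/1=31/400: DF=(2292631/2000000 − 31/400·(0.970800+0.943200))/(1+31/400) = 4631/5000 ≈ 0.926200
step 4 [4y] zero: DF = P = 9089/10000 ≈ 0.908900
step 5 [5y] zero: DF = P = 1773/2000 ≈ 0.886500
step 6 [6y] zero: DF = P = 2127/2500 ≈ 0.850800
step 7 [7y] zero: DF = P = 4041/5000 ≈ 0.808200

1 1 2427/2500
2 2 1179/1250
3 3 4631/5000
4 4 9089/10000
5 5 1773/2000
6 6 2127/2500
7 7 4041/5000
f(4y,5y) = ((9089/10000)/(1773/2000) − 1)/(1) = 224/8865 ≈ 2.5268%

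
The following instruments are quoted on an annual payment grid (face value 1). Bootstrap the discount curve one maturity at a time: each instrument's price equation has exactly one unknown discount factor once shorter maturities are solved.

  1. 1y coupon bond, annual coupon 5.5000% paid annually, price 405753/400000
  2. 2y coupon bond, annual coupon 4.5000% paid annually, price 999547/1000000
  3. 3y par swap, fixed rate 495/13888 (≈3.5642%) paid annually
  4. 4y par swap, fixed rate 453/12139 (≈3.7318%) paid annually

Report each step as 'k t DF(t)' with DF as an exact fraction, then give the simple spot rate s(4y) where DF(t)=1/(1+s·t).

1 1 1923/2000
2 2 9151/10000
3 3 901/1000
4 4 8641/10000
s(4y) = (1/(8641/10000) − 1)/(4) = 1359/34564 ≈ 3.9318%

step 1 [1y] bond c/1=11/200: DF=(405753/400000 − 11/200·(0))/(1+11/200) = 1923/2000 ≈ 0.961500
step 2 [2y] bond c/1=9/200: DF=(999547/1000000 − 9/200·(0.961500))/(1+9/200) = 9151/10000 ≈ 0.915100
step 3 [3y] swap r/1=495/13888: DF=(1 − 495/13888·(0.961500+0.915100))/(1+495/13888) = 901/1000 ≈ 0.901000
step 4 [4y] swap r/1=453/12139: DF=(1 − 453/12139·(0.961500+0.915100+0.901000))/(1+453/12139) = 8641/10000 ≈ 0.864100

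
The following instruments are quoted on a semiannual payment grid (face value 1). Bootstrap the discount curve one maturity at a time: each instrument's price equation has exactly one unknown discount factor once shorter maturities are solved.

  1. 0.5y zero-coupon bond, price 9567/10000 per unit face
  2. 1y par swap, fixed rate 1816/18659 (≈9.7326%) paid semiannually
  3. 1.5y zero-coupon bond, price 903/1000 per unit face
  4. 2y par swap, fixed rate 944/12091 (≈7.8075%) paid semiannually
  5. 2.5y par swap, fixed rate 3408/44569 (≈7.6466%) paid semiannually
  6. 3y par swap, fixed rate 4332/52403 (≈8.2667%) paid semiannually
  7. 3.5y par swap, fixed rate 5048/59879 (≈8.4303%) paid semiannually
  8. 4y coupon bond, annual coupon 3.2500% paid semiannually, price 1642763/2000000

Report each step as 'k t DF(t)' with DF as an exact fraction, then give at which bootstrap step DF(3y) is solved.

1 1/2 9567/10000
2 1 2273/2500
3 3/2 903/1000
4 2 1073/1250
5 5/2 1037/1250
6 3 3917/5000
7 7/2 1869/2500
8 4 57/80
DF(3y) is solved at step 6

step 1 [0.5y] zero: DF = P = 9567/10000 ≈ 0.956700
step 2 [1y] swap r/2=908/18659: DF=(1 − 908/18659·(0.956700))/(1+908/18659) = 2273/2500 ≈ 0.909200
step 3 [1.5y] zero: DF = P = 903/1000 ≈ 0.903000
step 4 [2y] swap r/2=472/12091: DF=(1 − 472/12091·(0.956700+0.909200+0.903000))/(1+472/12091) = 1073/1250 ≈ 0.858400
step 5 [2.5y] swap r/2=1704/44569: DF=(1 − 1704/44569·(0.956700+0.909200+0.903000+0.858400))/(1+1704/44569) = 1037/1250 ≈ 0.829600
step 6 [3y] swap r/2=2166/52403: DF=(1 − 2166/52403·(0.956700+0.909200+0.903000+0.858400+0.829600))/(1+2166/52403) = 3917/5000 ≈ 0.783400
step 7 [3.5y] swap r/2=2524/59879: DF=(1 − 2524/59879·(0.956700+0.909200+0.903000+0.858400+0.829600+0.783400))/(1+2524/59879) = 1869/2500 ≈ 0.747600
step 8 [4y] bond c/2=13/800: DF=(1642763/2000000 − 13/800·(0.956700+0.909200+0.903000+0.858400+0.829600+0.783400+0.747600))/(1+13/800) = 57/80 ≈ 0.712500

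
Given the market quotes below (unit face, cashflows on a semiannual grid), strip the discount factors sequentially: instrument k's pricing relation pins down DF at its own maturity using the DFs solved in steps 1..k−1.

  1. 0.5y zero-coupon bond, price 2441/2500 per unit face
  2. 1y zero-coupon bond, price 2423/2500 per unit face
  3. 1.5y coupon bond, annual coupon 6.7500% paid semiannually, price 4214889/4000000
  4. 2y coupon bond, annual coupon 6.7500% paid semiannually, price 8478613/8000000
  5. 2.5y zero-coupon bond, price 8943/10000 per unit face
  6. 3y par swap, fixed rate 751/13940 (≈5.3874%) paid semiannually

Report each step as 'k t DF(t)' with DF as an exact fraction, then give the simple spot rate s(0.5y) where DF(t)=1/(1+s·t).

1 1/2 2441/2500
2 1 2423/2500
3 3/2 4779/5000
4 2 1861/2000
5 5/2 8943/10000
6 3 4249/5000
s(0.5y) = (1/(2441/2500) − 1)/(1/2) = 118/2441 ≈ 4.8341%

step 1 [0.5y] zero: DF = P = 2441/2500 ≈ 0.976400
step 2 [1y] zero: DF = P = 2423/2500 ≈ 0.969200
step 3 [1.5y] bond c/2=27/800: DF=(4214889/4000000 − 27/800·(0.976400+0.969200))/(1+27/800) = 4779/5000 ≈ 0.955800
step 4 [2y] bond c/2=27/800: DF=(8478613/8000000 − 27/800·(0.976400+0.969200+0.955800))/(1+27/800) = 1861/2000 ≈ 0.930500
step 5 [2.5y] zero: DF = P = 8943/10000 ≈ 0.894300
step 6 [3y] swap r/2=751/27880: DF=(1 − 751/27880·(0.976400+0.969200+0.955800+0.930500+0.894300))/(1+751/27880) = 4249/5000 ≈ 0.849800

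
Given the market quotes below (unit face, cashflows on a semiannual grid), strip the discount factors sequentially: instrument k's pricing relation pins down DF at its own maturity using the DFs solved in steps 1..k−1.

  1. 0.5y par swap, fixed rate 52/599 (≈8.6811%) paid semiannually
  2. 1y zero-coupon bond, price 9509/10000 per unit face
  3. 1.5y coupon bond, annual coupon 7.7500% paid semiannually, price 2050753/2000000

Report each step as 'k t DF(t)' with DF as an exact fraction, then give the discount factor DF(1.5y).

1 1/2 599/625
2 1 9509/10000
3 3/2 9159/10000
DF(1.5y) = 9159/10000 ≈ 0.915900

step 1 [0.5y] swap r/2=26/599: DF=(1 − 26/599·(0))/(1+26/599) = 599/625 ≈ 0.958400
step 2 [1y] zero: DF = P = 9509/10000 ≈ 0.950900
step 3 [1.5y] bond c/2=31/800: DF=(2050753/2000000 − 31/800·(0.958400+0.950900))/(1+31/800) = 9159/10000 ≈ 0.915900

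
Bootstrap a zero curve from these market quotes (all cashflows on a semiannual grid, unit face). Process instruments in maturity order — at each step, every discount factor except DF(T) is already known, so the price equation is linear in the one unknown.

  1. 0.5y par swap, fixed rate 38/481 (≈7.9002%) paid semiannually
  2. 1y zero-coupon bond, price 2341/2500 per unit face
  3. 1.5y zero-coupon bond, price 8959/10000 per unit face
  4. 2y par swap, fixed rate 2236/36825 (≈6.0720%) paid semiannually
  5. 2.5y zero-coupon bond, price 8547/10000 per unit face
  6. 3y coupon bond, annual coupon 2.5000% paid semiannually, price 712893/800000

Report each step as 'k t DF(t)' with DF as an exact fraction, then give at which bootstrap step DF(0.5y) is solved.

step 1 [0.5y] swap r/2=19/481: DF=(1 − 19/481·(0))/(1+19/481) = 481/500 ≈ 0.962000
step 2 [1y] zero: DF = P = 2341/2500 ≈ 0.936400
step 3 [1.5y] zero: DF = P = 8959/10000 ≈ 0.895900
step 4 [2y] swap r/2=1118/36825: DF=(1 − 1118/36825·(0.962000+0.936400+0.895900))/(1+1118/36825) = 4441/5000 ≈ 0.888200
step 5 [2.5y] zero: DF = P = 8547/10000 ≈ 0.854700
step 6 [3y] bond c/2=1/80: DF=(712893/800000 − 1/80·(0.962000+0.936400+0.895900+0.888200+0.854700))/(1+1/80) = 8241/10000 ≈ 0.824100

1 1/2 481/500
2 1 2341/2500
3 3/2 8959/10000
4 2 4441/5000
5 5/2 8547/10000
6 3 8241/10000
DF(0.5y) is solved at step 1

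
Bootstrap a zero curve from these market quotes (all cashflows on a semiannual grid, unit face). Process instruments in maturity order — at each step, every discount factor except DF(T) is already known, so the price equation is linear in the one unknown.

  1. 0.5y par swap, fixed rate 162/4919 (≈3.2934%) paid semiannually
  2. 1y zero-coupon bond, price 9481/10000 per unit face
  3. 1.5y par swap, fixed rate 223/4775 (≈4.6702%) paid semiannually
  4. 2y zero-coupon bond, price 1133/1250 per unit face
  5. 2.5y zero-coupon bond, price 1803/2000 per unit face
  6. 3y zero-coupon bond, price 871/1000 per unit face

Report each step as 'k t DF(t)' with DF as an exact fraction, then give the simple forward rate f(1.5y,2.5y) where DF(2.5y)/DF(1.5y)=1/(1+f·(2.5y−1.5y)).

1 1/2 4919/5000
2 1 9481/10000
3 3/2 9331/10000
4 2 1133/1250
5 5/2 1803/2000
6 3 871/1000
f(1.5y,2.5y) = ((9331/10000)/(1803/2000) − 1)/(1) = 316/9015 ≈ 3.5053%

step 1 [0.5y] swap r/2=81/4919: DF=(1 − 81/4919·(0))/(1+81/4919) = 4919/5000 ≈ 0.983800
step 2 [1y] zero: DF = P = 9481/10000 ≈ 0.948100
step 3 [1.5y] swap r/2=223/9550: DF=(1 − 223/9550·(0.983800+0.948100))/(1+223/9550) = 9331/10000 ≈ 0.933100
step 4 [2y] zero: DF = P = 1133/1250 ≈ 0.906400
step 5 [2.5y] zero: DF = P = 1803/2000 ≈ 0.901500
step 6 [3y] zero: DF = P = 871/1000 ≈ 0.871000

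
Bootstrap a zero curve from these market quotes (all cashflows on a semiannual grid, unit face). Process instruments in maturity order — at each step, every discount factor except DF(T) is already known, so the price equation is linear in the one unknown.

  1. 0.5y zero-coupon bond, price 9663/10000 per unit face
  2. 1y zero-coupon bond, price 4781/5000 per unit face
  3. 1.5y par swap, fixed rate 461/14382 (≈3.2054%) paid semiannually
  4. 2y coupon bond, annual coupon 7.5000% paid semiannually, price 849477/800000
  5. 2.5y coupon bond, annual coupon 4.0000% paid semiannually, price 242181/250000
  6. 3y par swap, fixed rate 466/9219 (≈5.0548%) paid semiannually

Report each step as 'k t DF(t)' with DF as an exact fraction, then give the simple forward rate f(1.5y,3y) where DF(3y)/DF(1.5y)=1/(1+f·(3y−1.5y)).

step 1 [0.5y] zero: DF = P = 9663/10000 ≈ 0.966300
step 2 [1y] zero: DF = P = 4781/5000 ≈ 0.956200
step 3 [1.5y] swap r/2=461/28764: DF=(1 − 461/28764·(0.966300+0.956200))/(1+461/28764) = 9539/10000 ≈ 0.953900
step 4 [2y] bond c/2=3/80: DF=(849477/800000 − 3/80·(0.966300+0.956200+0.953900))/(1+3/80) = 1839/2000 ≈ 0.919500
step 5 [2.5y] bond c/2=1/50: DF=(242181/250000 − 1/50·(0.966300+0.956200+0.953900+0.919500))/(1+1/50) = 8753/10000 ≈ 0.875300
step 6 [3y] swap r/2=233/9219: DF=(1 − 233/9219·(0.966300+0.956200+0.953900+0.919500+0.875300))/(1+233/9219) = 4301/5000 ≈ 0.860200

1 1/2 9663/10000
2 1 4781/5000
3 3/2 9539/10000
4 2 1839/2000
5 5/2 8753/10000
6 3 4301/5000
f(1.5y,3y) = ((9539/10000)/(4301/5000) − 1)/(3/2) = 937/12903 ≈ 7.2619%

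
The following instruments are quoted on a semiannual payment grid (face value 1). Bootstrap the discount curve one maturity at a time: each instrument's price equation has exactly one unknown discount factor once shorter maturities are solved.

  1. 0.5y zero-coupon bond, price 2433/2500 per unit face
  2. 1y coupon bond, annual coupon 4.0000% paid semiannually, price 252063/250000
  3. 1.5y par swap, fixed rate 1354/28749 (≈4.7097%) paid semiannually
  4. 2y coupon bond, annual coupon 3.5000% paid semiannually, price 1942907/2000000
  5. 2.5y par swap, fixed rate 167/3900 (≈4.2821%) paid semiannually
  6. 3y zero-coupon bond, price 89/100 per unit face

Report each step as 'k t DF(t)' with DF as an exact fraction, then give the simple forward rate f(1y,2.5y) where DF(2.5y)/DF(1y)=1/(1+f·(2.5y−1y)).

1 1/2 2433/2500
2 1 4847/5000
3 3/2 9323/10000
4 2 9053/10000
5 5/2 4499/5000
6 3 89/100
f(1y,2.5y) = ((4847/5000)/(4499/5000) − 1)/(3/2) = 232/4499 ≈ 5.1567%

step 1 [0.5y] zero: DF = P = 2433/2500 ≈ 0.973200
step 2 [1y] bond c/2=1/50: DF=(252063/250000 − 1/50·(0.973200))/(1+1/50) = 4847/5000 ≈ 0.969400
step 3 [1.5y] swap r/2=677/28749: DF=(1 − 677/28749·(0.973200+0.969400))/(1+677/28749) = 9323/10000 ≈ 0.932300
step 4 [2y] bond c/2=7/400: DF=(1942907/2000000 − 7/400·(0.973200+0.969400+0.932300))/(1+7/400) = 9053/10000 ≈ 0.905300
step 5 [2.5y] swap r/2=167/7800: DF=(1 − 167/7800·(0.973200+0.969400+0.932300+0.905300))/(1+167/7800) = 4499/5000 ≈ 0.899800
step 6 [3y] zero: DF = P = 89/100 ≈ 0.890000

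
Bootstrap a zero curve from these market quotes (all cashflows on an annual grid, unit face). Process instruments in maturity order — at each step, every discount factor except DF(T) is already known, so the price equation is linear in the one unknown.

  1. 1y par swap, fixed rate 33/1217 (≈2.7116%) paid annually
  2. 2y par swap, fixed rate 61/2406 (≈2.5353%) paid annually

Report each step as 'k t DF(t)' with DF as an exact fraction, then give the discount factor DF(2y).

1 1 1217/1250
2 2 1189/1250
DF(2y) = 1189/1250 ≈ 0.951200

step 1 [1y] swap r/1=33/1217: DF=(1 − 33/1217·(0))/(1+33/1217) = 1217/1250 ≈ 0.973600
step 2 [2y] swap r/1=61/2406: DF=(1 − 61/2406·(0.973600))/(1+61/2406) = 1189/1250 ≈ 0.951200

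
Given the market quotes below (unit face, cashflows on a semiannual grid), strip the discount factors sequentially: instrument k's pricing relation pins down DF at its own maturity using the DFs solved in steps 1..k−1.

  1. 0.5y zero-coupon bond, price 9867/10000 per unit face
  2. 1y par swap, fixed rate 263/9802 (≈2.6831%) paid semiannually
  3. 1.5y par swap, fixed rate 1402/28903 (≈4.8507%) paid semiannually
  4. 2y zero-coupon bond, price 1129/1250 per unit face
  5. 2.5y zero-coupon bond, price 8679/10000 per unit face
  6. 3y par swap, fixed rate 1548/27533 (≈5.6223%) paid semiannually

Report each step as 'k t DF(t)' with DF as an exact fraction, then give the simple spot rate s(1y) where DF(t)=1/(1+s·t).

step 1 [0.5y] zero: DF = P = 9867/10000 ≈ 0.986700
step 2 [1y] swap r/2=263/19604: DF=(1 − 263/19604·(0.986700))/(1+263/19604) = 9737/10000 ≈ 0.973700
step 3 [1.5y] swap r/2=701/28903: DF=(1 − 701/28903·(0.986700+0.973700))/(1+701/28903) = 9299/10000 ≈ 0.929900
step 4 [2y] zero: DF = P = 1129/1250 ≈ 0.903200
step 5 [2.5y] zero: DF = P = 8679/10000 ≈ 0.867900
step 6 [3y] swap r/2=774/27533: DF=(1 − 774/27533·(0.986700+0.973700+0.929900+0.903200+0.867900))/(1+774/27533) = 2113/2500 ≈ 0.845200

1 1/2 9867/10000
2 1 9737/10000
3 3/2 9299/10000
4 2 1129/1250
5 5/2 8679/10000
6 3 2113/2500
s(1y) = (1/(9737/10000) − 1)/(1) = 263/9737 ≈ 2.7010%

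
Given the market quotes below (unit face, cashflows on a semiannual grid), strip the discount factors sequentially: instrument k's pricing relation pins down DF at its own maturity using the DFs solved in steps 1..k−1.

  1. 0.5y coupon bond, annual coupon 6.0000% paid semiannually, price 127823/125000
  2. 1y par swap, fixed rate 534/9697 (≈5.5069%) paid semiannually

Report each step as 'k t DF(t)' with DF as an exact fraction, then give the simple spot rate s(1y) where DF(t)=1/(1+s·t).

1 1/2 1241/1250
2 1 4733/5000
s(1y) = (1/(4733/5000) − 1)/(1) = 267/4733 ≈ 5.6412%

step 1 [0.5y] bond c/2=3/100: DF=(127823/125000 − 3/100·(0))/(1+3/100) = 1241/1250 ≈ 0.992800
step 2 [1y] swap r/2=267/9697: DF=(1 − 267/9697·(0.992800))/(1+267/9697) = 4733/5000 ≈ 0.946600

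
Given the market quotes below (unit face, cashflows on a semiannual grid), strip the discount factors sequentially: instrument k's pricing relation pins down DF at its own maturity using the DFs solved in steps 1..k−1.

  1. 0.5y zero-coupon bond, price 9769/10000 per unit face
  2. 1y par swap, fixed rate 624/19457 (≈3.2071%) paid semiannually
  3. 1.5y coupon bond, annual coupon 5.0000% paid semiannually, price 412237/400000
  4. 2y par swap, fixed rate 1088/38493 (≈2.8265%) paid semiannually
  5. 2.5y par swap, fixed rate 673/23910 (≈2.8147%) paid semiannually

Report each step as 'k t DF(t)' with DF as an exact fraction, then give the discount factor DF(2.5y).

step 1 [0.5y] zero: DF = P = 9769/10000 ≈ 0.976900
step 2 [1y] swap r/2=312/19457: DF=(1 − 312/19457·(0.976900))/(1+312/19457) = 1211/1250 ≈ 0.968800
step 3 [1.5y] bond c/2=1/40: DF=(412237/400000 − 1/40·(0.976900+0.968800))/(1+1/40) = 479/500 ≈ 0.958000
step 4 [2y] swap r/2=544/38493: DF=(1 − 544/38493·(0.976900+0.968800+0.958000))/(1+544/38493) = 591/625 ≈ 0.945600
step 5 [2.5y] swap r/2=673/47820: DF=(1 − 673/47820·(0.976900+0.968800+0.958000+0.945600))/(1+673/47820) = 9327/10000 ≈ 0.932700

1 1/2 9769/10000
2 1 1211/1250
3 3/2 479/500
4 2 591/625
5 5/2 9327/10000
DF(2.5y) = 9327/10000 ≈ 0.932700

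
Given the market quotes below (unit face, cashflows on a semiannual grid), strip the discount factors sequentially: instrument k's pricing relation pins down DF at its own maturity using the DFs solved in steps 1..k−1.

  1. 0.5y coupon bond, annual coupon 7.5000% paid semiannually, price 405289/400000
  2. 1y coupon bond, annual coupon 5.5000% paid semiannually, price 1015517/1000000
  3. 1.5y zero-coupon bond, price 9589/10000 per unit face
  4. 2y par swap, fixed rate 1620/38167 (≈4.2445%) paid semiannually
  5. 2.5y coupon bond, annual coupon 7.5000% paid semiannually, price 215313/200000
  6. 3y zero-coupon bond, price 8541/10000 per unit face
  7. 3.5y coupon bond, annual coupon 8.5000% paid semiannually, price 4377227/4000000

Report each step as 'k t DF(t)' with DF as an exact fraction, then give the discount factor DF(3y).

step 1 [0.5y] bond c/2=3/80: DF=(405289/400000 − 3/80·(0))/(1+3/80) = 4883/5000 ≈ 0.976600
step 2 [1y] bond c/2=11/400: DF=(1015517/1000000 − 11/400·(0.976600))/(1+11/400) = 4811/5000 ≈ 0.962200
step 3 [1.5y] zero: DF = P = 9589/10000 ≈ 0.958900
step 4 [2y] swap r/2=810/38167: DF=(1 − 810/38167·(0.976600+0.962200+0.958900))/(1+810/38167) = 919/1000 ≈ 0.919000
step 5 [2.5y] bond c/2=3/80: DF=(215313/200000 − 3/80·(0.976600+0.962200+0.958900+0.919000))/(1+3/80) = 8997/10000 ≈ 0.899700
step 6 [3y] zero: DF = P = 8541/10000 ≈ 0.854100
step 7 [3.5y] bond c/2=17/400: DF=(4377227/4000000 − 17/400·(0.976600+0.962200+0.958900+0.919000+0.899700+0.854100))/(1+17/400) = 4113/5000 ≈ 0.822600

1 1/2 4883/5000
2 1 4811/5000
3 3/2 9589/10000
4 2 919/1000
5 5/2 8997/10000
6 3 8541/10000
7 7/2 4113/5000
DF(3y) = 8541/10000 ≈ 0.854100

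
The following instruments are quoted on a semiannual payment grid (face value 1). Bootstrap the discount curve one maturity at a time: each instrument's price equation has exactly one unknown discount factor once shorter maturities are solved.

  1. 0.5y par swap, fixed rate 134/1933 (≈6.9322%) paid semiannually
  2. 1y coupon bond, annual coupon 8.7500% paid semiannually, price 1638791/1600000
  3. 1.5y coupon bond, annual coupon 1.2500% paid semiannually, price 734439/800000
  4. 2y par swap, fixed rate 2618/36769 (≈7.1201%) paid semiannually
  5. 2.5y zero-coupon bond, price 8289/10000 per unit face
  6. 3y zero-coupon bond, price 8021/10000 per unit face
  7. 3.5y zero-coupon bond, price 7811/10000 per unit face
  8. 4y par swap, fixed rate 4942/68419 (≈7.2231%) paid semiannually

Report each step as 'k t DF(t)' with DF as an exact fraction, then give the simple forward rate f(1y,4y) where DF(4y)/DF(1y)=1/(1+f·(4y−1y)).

step 1 [0.5y] swap r/2=67/1933: DF=(1 − 67/1933·(0))/(1+67/1933) = 1933/2000 ≈ 0.966500
step 2 [1y] bond c/2=7/160: DF=(1638791/1600000 − 7/160·(0.966500))/(1+7/160) = 588/625 ≈ 0.940800
step 3 [1.5y] bond c/2=1/160: DF=(734439/800000 − 1/160·(0.966500+0.940800))/(1+1/160) = 1801/2000 ≈ 0.900500
step 4 [2y] swap r/2=1309/36769: DF=(1 − 1309/36769·(0.966500+0.940800+0.900500))/(1+1309/36769) = 8691/10000 ≈ 0.869100
step 5 [2.5y] zero: DF = P = 8289/10000 ≈ 0.828900
step 6 [3y] zero: DF = P = 8021/10000 ≈ 0.802100
step 7 [3.5y] zero: DF = P = 7811/10000 ≈ 0.781100
step 8 [4y] swap r/2=2471/68419: DF=(1 − 2471/68419·(0.966500+0.940800+0.900500+0.869100+0.828900+0.802100+0.781100))/(1+2471/68419) = 7529/10000 ≈ 0.752900

1 1/2 1933/2000
2 1 588/625
3 3/2 1801/2000
4 2 8691/10000
5 5/2 8289/10000
6 3 8021/10000
7 7/2 7811/10000
8 4 7529/10000
f(1y,4y) = ((588/625)/(7529/10000) − 1)/(3) = 1879/22587 ≈ 8.3189%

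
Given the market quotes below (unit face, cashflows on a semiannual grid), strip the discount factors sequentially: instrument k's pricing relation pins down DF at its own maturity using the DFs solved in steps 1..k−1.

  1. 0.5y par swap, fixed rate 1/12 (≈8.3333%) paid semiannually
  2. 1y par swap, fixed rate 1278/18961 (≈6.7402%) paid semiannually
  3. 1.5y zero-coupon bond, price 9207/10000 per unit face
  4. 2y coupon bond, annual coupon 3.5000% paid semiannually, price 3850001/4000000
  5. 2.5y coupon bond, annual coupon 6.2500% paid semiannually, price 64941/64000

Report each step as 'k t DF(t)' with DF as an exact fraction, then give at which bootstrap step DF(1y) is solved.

step 1 [0.5y] swap r/2=1/24: DF=(1 − 1/24·(0))/(1+1/24) = 24/25 ≈ 0.960000
step 2 [1y] swap r/2=639/18961: DF=(1 − 639/18961·(0.960000))/(1+639/18961) = 9361/10000 ≈ 0.936100
step 3 [1.5y] zero: DF = P = 9207/10000 ≈ 0.920700
step 4 [2y] bond c/2=7/400: DF=(3850001/4000000 − 7/400·(0.960000+0.936100+0.920700))/(1+7/400) = 359/400 ≈ 0.897500
step 5 [2.5y] bond c/2=1/32: DF=(64941/64000 − 1/32·(0.960000+0.936100+0.920700+0.897500))/(1+1/32) = 4357/5000 ≈ 0.871400

1 1/2 24/25
2 1 9361/10000
3 3/2 9207/10000
4 2 359/400
5 5/2 4357/5000
DF(1y) is solved at step 2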